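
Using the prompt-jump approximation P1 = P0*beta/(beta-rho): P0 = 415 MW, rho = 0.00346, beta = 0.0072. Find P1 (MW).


P1/P0 = beta / (beta - rho)
P1/P0 = 0.0072 / (0.0072 - 0.00346) = 1.925134
P1 = 415 * 1.925134 = 798.93 MW

798.93


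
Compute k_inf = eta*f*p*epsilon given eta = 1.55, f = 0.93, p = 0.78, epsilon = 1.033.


k_inf = eta * f * p * epsilon
k_inf = 1.55 * 0.93 * 0.78 * 1.033
k_inf = 1.1615

1.1615


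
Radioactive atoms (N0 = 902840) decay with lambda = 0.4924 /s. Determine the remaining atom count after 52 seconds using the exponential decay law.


N = N0 * exp(-lambda * t)
N = 902840 * exp(-0.4924 * 52)
N = 6.8484e-06

6.8484e-06


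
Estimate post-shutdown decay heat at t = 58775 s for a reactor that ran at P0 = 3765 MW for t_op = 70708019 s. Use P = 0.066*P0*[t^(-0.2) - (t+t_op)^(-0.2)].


P/P0 = 0.066 * [t^(-0.2) - (t + t_op)^(-0.2)]
P/P0 = 0.066 * [58775^(-0.2) - (58775 + 70708019)^(-0.2)]
P/P0 = 0.066 * [0.1112145 - 0.02691746] = 0.005563605
P = 3765 * 0.005563605 = 20.947 MW

20.947


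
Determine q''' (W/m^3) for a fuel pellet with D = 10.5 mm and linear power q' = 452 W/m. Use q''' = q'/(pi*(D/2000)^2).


r = D / 2 / 1000 = 10.5 / 2 / 1000 = 0.00525 m
q''' = q' / (pi * r^2)
q''' = 452 / (pi * 0.00525^2)
q''' = 5.2200e+06 W/m^3

5.2200e+06


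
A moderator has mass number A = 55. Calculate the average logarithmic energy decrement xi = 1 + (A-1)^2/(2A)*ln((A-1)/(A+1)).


xi = 1 + (A-1)^2/(2A) * ln((A-1)/(A+1))
xi = 1 + (55-1)^2/(2*55) * ln((55-1)/(55 +1))
xi = 0.035927

0.035927


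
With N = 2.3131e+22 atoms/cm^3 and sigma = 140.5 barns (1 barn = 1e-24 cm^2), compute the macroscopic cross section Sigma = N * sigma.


Sigma = N * sigma_barns * 1e-24
Sigma = 2.3131e+22 * 140.5 * 1e-24
Sigma = 3.2499 /cm

3.2499


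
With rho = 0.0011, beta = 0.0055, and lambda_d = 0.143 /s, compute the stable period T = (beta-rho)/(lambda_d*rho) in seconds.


T = (beta - rho) / (lambda_d * rho)
T = (0.0055 - 0.0011) / (0.143 * 0.0011)
T = 27.972 s

27.972


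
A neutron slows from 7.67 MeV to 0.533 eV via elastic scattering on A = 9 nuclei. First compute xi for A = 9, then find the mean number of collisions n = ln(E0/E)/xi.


xi = 1 + (A-1)^2/(2A)*ln((A-1)/(A+1)) = 0.2066007 (for A = 9)
n = ln(E0/E) / xi
n = ln(7.67e6 / 0.533) / 0.2066007
n = ln(1.439024e+07) / 0.2066007 = 79.777

79.777


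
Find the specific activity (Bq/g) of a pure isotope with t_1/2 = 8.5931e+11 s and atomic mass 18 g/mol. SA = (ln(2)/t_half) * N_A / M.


lambda = ln(2) / t_half = ln(2) / 8.5931e+11 = 8.066323e-13 /s
SA = lambda * N_A / M
SA = 8.066323e-13 * 6.022e23 / 18
SA = 2.6986e+10 Bq/g

2.6986e+10


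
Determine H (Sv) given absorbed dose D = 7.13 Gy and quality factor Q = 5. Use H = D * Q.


H = D * Q
H = 7.13 * 5
H = 35.650 Sv

35.650


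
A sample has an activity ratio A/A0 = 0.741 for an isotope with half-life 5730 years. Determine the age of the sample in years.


lambda = ln(2) / t_half = ln(2) / 5730 = 1.209681e-04 /yr
t = -ln(A/A0) / lambda
t = -ln(0.741) / 1.209681e-04
t = 2478.0 yr

2478.0


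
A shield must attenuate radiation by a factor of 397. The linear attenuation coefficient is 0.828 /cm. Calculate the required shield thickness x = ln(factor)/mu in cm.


x = ln(factor) / mu
x = ln(397) / 0.828
x = 7.2270 cm

7.2270


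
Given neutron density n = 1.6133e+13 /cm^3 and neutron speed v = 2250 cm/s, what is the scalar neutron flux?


phi = n * v
phi = 1.6133e+13 * 2250
phi = 3.6299e+16 /cm^2/s

3.6299e+16


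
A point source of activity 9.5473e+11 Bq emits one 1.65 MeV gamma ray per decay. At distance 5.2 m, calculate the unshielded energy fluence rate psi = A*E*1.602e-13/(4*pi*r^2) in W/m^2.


psi = A * E * 1.602e-13 / (4*pi*r^2)
psi = 9.5473e+11 * 1.65 * 1.602e-13 / (4*pi*5.2^2)
psi = 7.4269e-04 W/m^2

7.4269e-04


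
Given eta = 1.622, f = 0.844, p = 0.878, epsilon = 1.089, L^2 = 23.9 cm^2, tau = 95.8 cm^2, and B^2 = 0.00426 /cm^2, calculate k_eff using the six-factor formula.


k_inf = eta*f*p*eps = 1.622*0.844*0.878*1.089 = 1.308928
P_TNL = 1/(1 + L^2*B^2) = 1/(1 + 23.9*0.00426) = 0.9075942
P_FNL = exp(-B^2*tau) = exp(-0.00426*95.8) = 0.6649071
k_eff = k_inf * P_TNL * P_FNL = 1.308928 * 0.9075942 * 0.6649071
k_eff = 0.78989

0.78989


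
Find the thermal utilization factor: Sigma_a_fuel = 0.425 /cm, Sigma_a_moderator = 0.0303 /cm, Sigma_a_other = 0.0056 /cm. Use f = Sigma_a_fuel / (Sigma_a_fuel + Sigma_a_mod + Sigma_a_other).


f = Sigma_a_fuel / (Sigma_a_fuel + Sigma_a_mod + Sigma_a_other)
f = 0.425 / (0.425 + 0.0303 + 0.0056)
f = 0.92211

0.92211


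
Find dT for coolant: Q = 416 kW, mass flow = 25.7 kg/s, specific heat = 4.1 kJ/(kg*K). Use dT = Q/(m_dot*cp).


dT = Q / (m_dot * cp)
dT = 416 / (25.7 * 4.1)
dT = 3.9480 C

3.9480


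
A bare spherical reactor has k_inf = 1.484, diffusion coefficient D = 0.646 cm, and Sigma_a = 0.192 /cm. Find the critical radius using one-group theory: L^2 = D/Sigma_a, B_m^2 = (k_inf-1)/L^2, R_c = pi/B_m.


L^2 = D / Sigma_a = 0.646 / 0.192 = 3.364583 cm^2
B_m^2 = (k_inf - 1) / L^2 = (1.484 - 1) / 3.364583 = 0.1438514 /cm^2
For a bare sphere: B_g = pi/R, so R_c = pi / sqrt(B_m^2)
R_c = pi / sqrt(0.1438514) = 8.2831 cm

8.2831


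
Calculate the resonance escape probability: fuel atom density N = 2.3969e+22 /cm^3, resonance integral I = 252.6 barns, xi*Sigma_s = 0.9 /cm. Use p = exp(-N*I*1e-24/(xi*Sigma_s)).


p = exp(-N * I * 1e-24 / (xi*Sigma_s))
p = exp(-2.3969e+22 * 252.6 * 1e-24 / 0.9)
p = 0.0011978

0.0011978


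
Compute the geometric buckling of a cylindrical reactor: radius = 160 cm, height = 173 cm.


B^2 = (2.405/R)^2 + (pi/H)^2
B^2 = (2.405/160)^2 + (pi/173)^2
B^2 = 5.5571e-04 /cm^2

5.5571e-04


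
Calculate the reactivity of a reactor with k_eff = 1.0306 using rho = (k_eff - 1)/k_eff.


rho = (k_eff - 1) / k_eff
rho = (1.0306 - 1) / 1.0306
rho = 0.029691

0.029691


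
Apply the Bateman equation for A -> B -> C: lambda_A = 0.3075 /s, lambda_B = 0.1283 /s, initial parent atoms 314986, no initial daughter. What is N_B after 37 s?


N_B(t) = lambda_A * N_A0 / (lambda_B - lambda_A) * [exp(-lambda_A*t) - exp(-lambda_B*t)]
exp(-0.3075*37) = 1.145024e-05; exp(-0.1283*37) = 0.008676822
N_B = 0.3075 * 314986 / (0.1283 - 0.3075) * (1.145024e-05 - 0.008676822)
N_B = 4683.7

4683.7


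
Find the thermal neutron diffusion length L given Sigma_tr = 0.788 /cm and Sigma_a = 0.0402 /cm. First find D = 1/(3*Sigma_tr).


D = 1 / (3 * Sigma_tr) = 1 / (3 * 0.788) = 0.4230118 cm
L = sqrt(D / Sigma_a)
L = sqrt(0.4230118 / 0.0402)
L = 3.2439 cm

3.2439


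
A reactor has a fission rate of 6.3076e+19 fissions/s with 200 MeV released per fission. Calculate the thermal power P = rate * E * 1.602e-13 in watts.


P = fission_rate * E_MeV * 1.602e-13
P = 6.3076e+19 * 200 * 1.602e-13
P = 2.0210e+09 W

2.0210e+09


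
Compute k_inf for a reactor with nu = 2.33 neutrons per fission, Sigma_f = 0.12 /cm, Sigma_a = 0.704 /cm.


k_inf = nu * Sigma_f / Sigma_a
k_inf = 2.33 * 0.12 / 0.704
k_inf = 0.39716

0.39716


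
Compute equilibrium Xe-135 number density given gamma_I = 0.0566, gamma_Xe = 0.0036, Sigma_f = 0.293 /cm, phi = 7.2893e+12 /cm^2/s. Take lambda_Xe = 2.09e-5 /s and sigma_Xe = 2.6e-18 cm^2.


Xe_eq = (gamma_I + gamma_Xe) * Sigma_f * phi / (lambda_Xe + sigma_Xe * phi)
Numerator = (0.0566 + 0.0036) * 0.293 * 7.2893e+12 = 1.285730e+11
Denominator = 2.09e-5 + 2.6e-18 * 7.2893e+12 = 3.985218e-05
Xe_eq = 1.285730e+11 / 3.985218e-05 = 3.2262e+15 /cm^3

3.2262e+15


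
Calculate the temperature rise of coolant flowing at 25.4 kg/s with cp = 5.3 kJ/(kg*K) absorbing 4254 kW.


dT = Q / (m_dot * cp)
dT = 4254 / (25.4 * 5.3)
dT = 31.600 C

31.600


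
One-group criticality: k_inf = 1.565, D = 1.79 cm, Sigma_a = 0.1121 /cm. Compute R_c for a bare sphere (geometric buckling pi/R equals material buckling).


L^2 = D / Sigma_a = 1.79 / 0.1121 = 15.96789 cm^2
B_m^2 = (k_inf - 1) / L^2 = (1.565 - 1) / 15.96789 = 0.03538351 /cm^2
For a bare sphere: B_g = pi/R, so R_c = pi / sqrt(B_m^2)
R_c = pi / sqrt(0.03538351) = 16.701 cm

16.701


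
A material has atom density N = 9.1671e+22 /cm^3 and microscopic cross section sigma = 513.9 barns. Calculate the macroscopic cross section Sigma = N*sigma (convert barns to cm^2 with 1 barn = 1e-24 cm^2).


Sigma = N * sigma_barns * 1e-24
Sigma = 9.1671e+22 * 513.9 * 1e-24
Sigma = 47.110 /cm

47.110


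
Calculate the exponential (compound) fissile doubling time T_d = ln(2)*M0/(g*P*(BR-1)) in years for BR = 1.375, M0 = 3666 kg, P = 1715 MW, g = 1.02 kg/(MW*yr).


Breeding gain G = BR - 1 = 1.375 - 1 = 0.375
Fissile production rate = g * P * G = 1.02 * 1715 * 0.375 = 655.9875 kg/yr
T_d = ln(2) * M0 / (g * P * G)
T_d = ln(2) * 3666 / 655.9875 = 3.8737 yr

3.8737


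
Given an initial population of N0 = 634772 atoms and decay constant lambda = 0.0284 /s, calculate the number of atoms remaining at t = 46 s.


N = N0 * exp(-lambda * t)
N = 634772 * exp(-0.0284 * 46)
N = 171892

171892


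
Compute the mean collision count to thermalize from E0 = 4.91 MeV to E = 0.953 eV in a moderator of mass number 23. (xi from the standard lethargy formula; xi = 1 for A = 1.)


xi = 1 + (A-1)^2/(2A)*ln((A-1)/(A+1)) = 0.08448899 (for A = 23)
n = ln(E0/E) / xi
n = ln(4.91e6 / 0.953) / 0.08448899
n = ln(5.152151e+06) / 0.08448899 = 182.92

182.92


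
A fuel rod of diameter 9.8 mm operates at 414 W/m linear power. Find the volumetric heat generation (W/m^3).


r = D / 2 / 1000 = 9.8 / 2 / 1000 = 0.0049 m
q''' = q' / (pi * r^2)
q''' = 414 / (pi * 0.0049^2)
q''' = 5.4886e+06 W/m^3

5.4886e+06


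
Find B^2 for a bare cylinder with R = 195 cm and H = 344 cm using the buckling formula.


B^2 = (2.405/R)^2 + (pi/H)^2
B^2 = (2.405/195)^2 + (pi/344)^2
B^2 = 2.3551e-04 /cm^2

2.3551e-04


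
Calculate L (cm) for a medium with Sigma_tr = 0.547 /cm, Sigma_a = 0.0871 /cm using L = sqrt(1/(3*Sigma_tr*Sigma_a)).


D = 1 / (3 * Sigma_tr) = 1 / (3 * 0.547) = 0.6093845 cm
L = sqrt(D / Sigma_a)
L = sqrt(0.6093845 / 0.0871)
L = 2.6451 cm

2.6451


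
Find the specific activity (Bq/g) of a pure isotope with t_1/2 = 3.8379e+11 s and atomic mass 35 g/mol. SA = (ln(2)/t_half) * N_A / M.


lambda = ln(2) / t_half = ln(2) / 3.8379e+11 = 1.806058e-12 /s
SA = lambda * N_A / M
SA = 1.806058e-12 * 6.022e23 / 35
SA = 3.1075e+10 Bq/g

3.1075e+10


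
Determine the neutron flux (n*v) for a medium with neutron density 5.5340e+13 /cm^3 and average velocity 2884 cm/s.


phi = n * v
phi = 5.5340e+13 * 2884
phi = 1.5960e+17 /cm^2/s

1.5960e+17


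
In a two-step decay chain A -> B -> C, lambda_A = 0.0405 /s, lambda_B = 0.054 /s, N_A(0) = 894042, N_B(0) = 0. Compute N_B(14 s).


N_B(t) = lambda_A * N_A0 / (lambda_B - lambda_A) * [exp(-lambda_A*t) - exp(-lambda_B*t)]
exp(-0.0405*14) = 0.5672246; exp(-0.054*14) = 0.4695408
N_B = 0.0405 * 894042 / (0.054 - 0.0405) * (0.5672246 - 0.4695408)
N_B = 262000

262000


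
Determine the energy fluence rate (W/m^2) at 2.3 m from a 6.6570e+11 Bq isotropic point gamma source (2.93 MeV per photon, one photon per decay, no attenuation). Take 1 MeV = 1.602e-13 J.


psi = A * E * 1.602e-13 / (4*pi*r^2)
psi = 6.6570e+11 * 2.93 * 1.602e-13 / (4*pi*2.3^2)
psi = 0.0047005 W/m^2

0.0047005


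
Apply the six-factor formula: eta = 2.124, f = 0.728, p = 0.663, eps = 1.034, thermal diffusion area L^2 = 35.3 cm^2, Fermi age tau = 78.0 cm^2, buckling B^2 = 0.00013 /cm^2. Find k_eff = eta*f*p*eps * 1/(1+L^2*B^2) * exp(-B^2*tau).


k_inf = eta*f*p*eps = 2.124*0.728*0.663*1.034 = 1.060034
P_TNL = 1/(1 + L^2*B^2) = 1/(1 + 35.3*0.00013) = 0.9954320
P_FNL = exp(-B^2*tau) = exp(-0.00013*78.0) = 0.9899112
k_eff = k_inf * P_TNL * P_FNL = 1.060034 * 0.9954320 * 0.9899112
k_eff = 1.0445

1.0445


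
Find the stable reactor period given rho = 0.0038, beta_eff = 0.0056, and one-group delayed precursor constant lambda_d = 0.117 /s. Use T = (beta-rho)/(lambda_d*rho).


T = (beta - rho) / (lambda_d * rho)
T = (0.0056 - 0.0038) / (0.117 * 0.0038)
T = 4.0486 s

4.0486


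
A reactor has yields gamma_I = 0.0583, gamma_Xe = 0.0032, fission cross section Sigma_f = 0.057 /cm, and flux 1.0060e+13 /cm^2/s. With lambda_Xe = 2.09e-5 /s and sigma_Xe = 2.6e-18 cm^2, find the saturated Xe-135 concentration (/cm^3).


Xe_eq = (gamma_I + gamma_Xe) * Sigma_f * phi / (lambda_Xe + sigma_Xe * phi)
Numerator = (0.0583 + 0.0032) * 0.057 * 1.0060e+13 = 3.526533e+10
Denominator = 2.09e-5 + 2.6e-18 * 1.0060e+13 = 4.705600e-05
Xe_eq = 3.526533e+10 / 4.705600e-05 = 7.4943e+14 /cm^3

7.4943e+14


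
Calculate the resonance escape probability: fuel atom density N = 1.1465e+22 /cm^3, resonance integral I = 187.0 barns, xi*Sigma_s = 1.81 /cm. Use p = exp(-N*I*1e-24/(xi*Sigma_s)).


p = exp(-N * I * 1e-24 / (xi*Sigma_s))
p = exp(-1.1465e+22 * 187.0 * 1e-24 / 1.81)
p = 0.30590

0.30590


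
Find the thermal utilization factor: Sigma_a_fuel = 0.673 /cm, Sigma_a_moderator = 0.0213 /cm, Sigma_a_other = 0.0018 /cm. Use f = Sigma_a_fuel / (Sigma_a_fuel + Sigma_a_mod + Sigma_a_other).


f = Sigma_a_fuel / (Sigma_a_fuel + Sigma_a_mod + Sigma_a_other)
f = 0.673 / (0.673 + 0.0213 + 0.0018)
f = 0.96682

0.96682


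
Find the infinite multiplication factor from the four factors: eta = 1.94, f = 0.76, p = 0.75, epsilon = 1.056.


k_inf = eta * f * p * epsilon
k_inf = 1.94 * 0.76 * 0.75 * 1.056
k_inf = 1.1677

1.1677


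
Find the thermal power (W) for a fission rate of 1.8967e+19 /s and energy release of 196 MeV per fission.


P = fission_rate * E_MeV * 1.602e-13
P = 1.8967e+19 * 196 * 1.602e-13
P = 5.9555e+08 W

5.9555e+08


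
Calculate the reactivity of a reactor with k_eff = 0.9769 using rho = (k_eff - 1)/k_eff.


rho = (k_eff - 1) / k_eff
rho = (0.9769 - 1) / 0.9769
rho = -0.023646

-0.023646


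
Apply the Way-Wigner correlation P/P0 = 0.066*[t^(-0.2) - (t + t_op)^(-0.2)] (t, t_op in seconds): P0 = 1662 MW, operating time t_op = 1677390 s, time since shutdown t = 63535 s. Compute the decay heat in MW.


P/P0 = 0.066 * [t^(-0.2) - (t + t_op)^(-0.2)]
P/P0 = 0.066 * [63535^(-0.2) - (63535 + 1677390)^(-0.2)]
P/P0 = 0.066 * [0.1094958 - 0.05647341] = 0.003499478
P = 1662 * 0.003499478 = 5.8161 MW

5.8161


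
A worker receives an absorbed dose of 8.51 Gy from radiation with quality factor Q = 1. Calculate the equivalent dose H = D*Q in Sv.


H = D * Q
H = 8.51 * 1
H = 8.5100 Sv

8.5100


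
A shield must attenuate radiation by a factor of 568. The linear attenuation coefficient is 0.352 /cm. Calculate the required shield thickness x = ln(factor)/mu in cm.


x = ln(factor) / mu
x = ln(568) / 0.352
x = 18.017 cm

18.017


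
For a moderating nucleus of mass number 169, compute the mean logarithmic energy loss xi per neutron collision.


xi = 1 + (A-1)^2/(2A) * ln((A-1)/(A+1))
xi = 1 + (169-1)^2/(2*169) * ln((169-1)/(169 +1))
xi = 0.011788

0.011788


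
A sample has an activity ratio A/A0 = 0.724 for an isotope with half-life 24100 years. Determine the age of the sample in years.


lambda = ln(2) / t_half = ln(2) / 24100 = 2.876129e-05 /yr
t = -ln(A/A0) / lambda
t = -ln(0.724) / 2.876129e-05
t = 11229 yr

11229


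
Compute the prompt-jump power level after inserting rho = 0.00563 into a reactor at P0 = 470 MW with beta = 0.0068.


P1/P0 = beta / (beta - rho)
P1/P0 = 0.0068 / (0.0068 - 0.00563) = 5.811966
P1 = 470 * 5.811966 = 2731.6 MW

2731.6


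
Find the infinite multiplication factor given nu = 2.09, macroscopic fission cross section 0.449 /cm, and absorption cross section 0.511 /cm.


k_inf = nu * Sigma_f / Sigma_a
k_inf = 2.09 * 0.449 / 0.511
k_inf = 1.8364

1.8364


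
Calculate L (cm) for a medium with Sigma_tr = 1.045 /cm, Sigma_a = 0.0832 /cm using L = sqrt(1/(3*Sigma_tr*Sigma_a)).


D = 1 / (3 * Sigma_tr) = 1 / (3 * 1.045) = 0.3189793 cm
L = sqrt(D / Sigma_a)
L = sqrt(0.3189793 / 0.0832)
L = 1.9580 cm

1.9580


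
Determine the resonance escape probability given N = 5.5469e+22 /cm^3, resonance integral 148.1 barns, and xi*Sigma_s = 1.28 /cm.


p = exp(-N * I * 1e-24 / (xi*Sigma_s))
p = exp(-5.5469e+22 * 148.1 * 1e-24 / 1.28)
p = 0.0016320

0.0016320


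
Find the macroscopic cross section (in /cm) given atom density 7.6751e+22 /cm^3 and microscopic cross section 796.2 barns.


Sigma = N * sigma_barns * 1e-24
Sigma = 7.6751e+22 * 796.2 * 1e-24
Sigma = 61.109 /cm

61.109


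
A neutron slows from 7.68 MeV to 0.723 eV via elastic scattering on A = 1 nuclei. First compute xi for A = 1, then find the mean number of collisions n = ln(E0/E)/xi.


xi = 1 + (A-1)^2/(2A)*ln((A-1)/(A+1)) = 1 (for A = 1)
n = ln(E0/E) / xi
n = ln(7.68e6 / 0.723) / 1
n = ln(1.062241e+07) / 1 = 16.178

16.178


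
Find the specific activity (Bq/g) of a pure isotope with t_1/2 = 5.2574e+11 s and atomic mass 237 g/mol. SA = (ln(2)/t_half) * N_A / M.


lambda = ln(2) / t_half = ln(2) / 5.2574e+11 = 1.318422e-12 /s
SA = lambda * N_A / M
SA = 1.318422e-12 * 6.022e23 / 237
SA = 3.3500e+09 Bq/g

3.3500e+09


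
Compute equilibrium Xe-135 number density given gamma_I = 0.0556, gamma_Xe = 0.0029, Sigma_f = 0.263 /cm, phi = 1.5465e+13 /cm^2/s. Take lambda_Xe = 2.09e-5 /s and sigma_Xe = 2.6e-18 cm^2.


Xe_eq = (gamma_I + gamma_Xe) * Sigma_f * phi / (lambda_Xe + sigma_Xe * phi)
Numerator = (0.0556 + 0.0029) * 0.263 * 1.5465e+13 = 2.379368e+11
Denominator = 2.09e-5 + 2.6e-18 * 1.5465e+13 = 6.110900e-05
Xe_eq = 2.379368e+11 / 6.110900e-05 = 3.8936e+15 /cm^3

3.8936e+15


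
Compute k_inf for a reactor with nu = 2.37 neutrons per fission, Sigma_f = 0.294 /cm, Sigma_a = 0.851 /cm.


k_inf = nu * Sigma_f / Sigma_a
k_inf = 2.37 * 0.294 / 0.851
k_inf = 0.81878

0.81878


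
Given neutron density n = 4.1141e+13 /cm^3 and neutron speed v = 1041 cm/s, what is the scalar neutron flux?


phi = n * v
phi = 4.1141e+13 * 1041
phi = 4.2828e+16 /cm^2/s

4.2828e+16


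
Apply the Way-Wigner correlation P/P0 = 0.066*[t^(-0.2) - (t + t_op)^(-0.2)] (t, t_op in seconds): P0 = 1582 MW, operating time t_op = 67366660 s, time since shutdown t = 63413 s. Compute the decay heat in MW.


P/P0 = 0.066 * [t^(-0.2) - (t + t_op)^(-0.2)]
P/P0 = 0.066 * [63413^(-0.2) - (63413 + 67366660)^(-0.2)]
P/P0 = 0.066 * [0.1095379 - 0.02717874] = 0.005435705
P = 1582 * 0.005435705 = 8.5993 MW

8.5993


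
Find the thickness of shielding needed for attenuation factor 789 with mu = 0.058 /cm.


x = ln(factor) / mu
x = ln(789) / 0.058
x = 115.01 cm

115.01


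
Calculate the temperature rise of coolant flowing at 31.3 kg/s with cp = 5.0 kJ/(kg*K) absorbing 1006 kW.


dT = Q / (m_dot * cp)
dT = 1006 / (31.3 * 5.0)
dT = 6.4281 C

6.4281


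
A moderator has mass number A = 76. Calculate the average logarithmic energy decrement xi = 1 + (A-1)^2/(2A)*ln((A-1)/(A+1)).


xi = 1 + (A-1)^2/(2A) * ln((A-1)/(A+1))
xi = 1 + (76-1)^2/(2*76) * ln((76-1)/(76 +1))
xi = 0.026086

0.026086


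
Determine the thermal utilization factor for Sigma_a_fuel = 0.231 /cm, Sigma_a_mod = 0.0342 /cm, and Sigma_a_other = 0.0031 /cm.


f = Sigma_a_fuel / (Sigma_a_fuel + Sigma_a_mod + Sigma_a_other)
f = 0.231 / (0.231 + 0.0342 + 0.0031)
f = 0.86098

0.86098


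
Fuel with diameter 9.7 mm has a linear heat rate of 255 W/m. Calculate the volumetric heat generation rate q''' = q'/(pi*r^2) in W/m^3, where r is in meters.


r = D / 2 / 1000 = 9.7 / 2 / 1000 = 0.00485 m
q''' = q' / (pi * r^2)
q''' = 255 / (pi * 0.00485^2)
q''' = 3.4507e+06 W/m^3

3.4507e+06


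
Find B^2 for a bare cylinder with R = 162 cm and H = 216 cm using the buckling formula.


B^2 = (2.405/R)^2 + (pi/H)^2
B^2 = (2.405/162)^2 + (pi/216)^2
B^2 = 4.3193e-04 /cm^2

4.3193e-04


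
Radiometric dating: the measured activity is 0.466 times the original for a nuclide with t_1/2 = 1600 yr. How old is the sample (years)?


lambda = ln(2) / t_half = ln(2) / 1600 = 4.332170e-04 /yr
t = -ln(A/A0) / lambda
t = -ln(0.466) / 4.332170e-04
t = 1762.6 yr

1762.6


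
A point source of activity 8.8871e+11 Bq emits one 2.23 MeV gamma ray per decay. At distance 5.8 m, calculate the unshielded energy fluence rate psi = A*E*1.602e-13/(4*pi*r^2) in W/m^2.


psi = A * E * 1.602e-13 / (4*pi*r^2)
psi = 8.8871e+11 * 2.23 * 1.602e-13 / (4*pi*5.8^2)
psi = 7.5104e-04 W/m^2

7.5104e-04


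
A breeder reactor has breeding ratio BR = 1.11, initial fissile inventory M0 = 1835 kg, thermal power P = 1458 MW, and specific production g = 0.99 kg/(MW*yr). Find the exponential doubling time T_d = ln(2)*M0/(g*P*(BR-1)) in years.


Breeding gain G = BR - 1 = 1.11 - 1 = 0.11
Fissile production rate = g * P * G = 0.99 * 1458 * 0.11 = 158.7762 kg/yr
T_d = ln(2) * M0 / (g * P * G)
T_d = ln(2) * 1835 / 158.7762 = 8.0108 yr

8.0108


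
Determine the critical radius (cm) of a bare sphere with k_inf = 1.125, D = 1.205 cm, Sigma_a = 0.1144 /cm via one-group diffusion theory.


L^2 = D / Sigma_a = 1.205 / 0.1144 = 10.53322 cm^2
B_m^2 = (k_inf - 1) / L^2 = (1.125 - 1) / 10.53322 = 0.01186722 /cm^2
For a bare sphere: B_g = pi/R, so R_c = pi / sqrt(B_m^2)
R_c = pi / sqrt(0.01186722) = 28.839 cm

28.839


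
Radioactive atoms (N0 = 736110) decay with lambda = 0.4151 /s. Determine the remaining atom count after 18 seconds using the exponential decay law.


N = N0 * exp(-lambda * t)
N = 736110 * exp(-0.4151 * 18)
N = 418.78

418.78


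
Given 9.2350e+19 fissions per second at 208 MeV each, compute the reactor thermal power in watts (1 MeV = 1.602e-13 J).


P = fission_rate * E_MeV * 1.602e-13
P = 9.2350e+19 * 208 * 1.602e-13
P = 3.0772e+09 W

3.0772e+09


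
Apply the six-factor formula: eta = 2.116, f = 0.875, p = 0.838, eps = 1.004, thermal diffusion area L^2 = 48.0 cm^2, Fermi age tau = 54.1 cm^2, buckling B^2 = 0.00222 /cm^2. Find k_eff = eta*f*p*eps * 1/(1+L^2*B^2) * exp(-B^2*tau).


k_inf = eta*f*p*eps = 2.116*0.875*0.838*1.004 = 1.557763
P_TNL = 1/(1 + L^2*B^2) = 1/(1 + 48.0*0.00222) = 0.9037016
P_FNL = exp(-B^2*tau) = exp(-0.00222*54.1) = 0.8868300
k_eff = k_inf * P_TNL * P_FNL = 1.557763 * 0.9037016 * 0.8868300
k_eff = 1.2484

1.2484


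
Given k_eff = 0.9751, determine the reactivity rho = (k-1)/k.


rho = (k_eff - 1) / k_eff
rho = (0.9751 - 1) / 0.9751
rho = -0.025536

-0.025536


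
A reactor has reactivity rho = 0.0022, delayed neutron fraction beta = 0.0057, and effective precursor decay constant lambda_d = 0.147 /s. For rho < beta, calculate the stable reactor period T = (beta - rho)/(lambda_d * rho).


T = (beta - rho) / (lambda_d * rho)
T = (0.0057 - 0.0022) / (0.147 * 0.0022)
T = 10.823 s

10.823


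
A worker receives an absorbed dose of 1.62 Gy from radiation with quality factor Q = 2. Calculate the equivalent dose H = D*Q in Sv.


H = D * Q
H = 1.62 * 2
H = 3.2400 Sv

3.2400


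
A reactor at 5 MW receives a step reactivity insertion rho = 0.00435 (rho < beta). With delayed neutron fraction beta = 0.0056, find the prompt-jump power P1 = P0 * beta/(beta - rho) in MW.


P1/P0 = beta / (beta - rho)
P1/P0 = 0.0056 / (0.0056 - 0.00435) = 4.480000
P1 = 5 * 4.480000 = 22.400 MW

22.400


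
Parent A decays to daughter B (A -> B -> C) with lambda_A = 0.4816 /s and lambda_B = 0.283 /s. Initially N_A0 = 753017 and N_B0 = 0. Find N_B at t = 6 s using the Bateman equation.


N_B(t) = lambda_A * N_A0 / (lambda_B - lambda_A) * [exp(-lambda_A*t) - exp(-lambda_B*t)]
exp(-0.4816*6) = 0.05559845; exp(-0.283*6) = 0.1830493
N_B = 0.4816 * 753017 / (0.283 - 0.4816) * (0.05559845 - 0.1830493)
N_B = 232731

232731


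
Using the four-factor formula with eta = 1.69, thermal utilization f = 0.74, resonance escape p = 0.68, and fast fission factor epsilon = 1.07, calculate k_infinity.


k_inf = eta * f * p * epsilon
k_inf = 1.69 * 0.74 * 0.68 * 1.07
k_inf = 0.90994

0.90994


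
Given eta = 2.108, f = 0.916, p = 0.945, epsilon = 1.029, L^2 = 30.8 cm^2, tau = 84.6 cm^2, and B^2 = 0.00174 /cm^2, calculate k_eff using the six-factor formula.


k_inf = eta*f*p*eps = 2.108*0.916*0.945*1.029 = 1.877644
P_TNL = 1/(1 + L^2*B^2) = 1/(1 + 30.8*0.00174) = 0.9491340
P_FNL = exp(-B^2*tau) = exp(-0.00174*84.6) = 0.8631179
k_eff = k_inf * P_TNL * P_FNL = 1.877644 * 0.9491340 * 0.8631179
k_eff = 1.5382

1.5382


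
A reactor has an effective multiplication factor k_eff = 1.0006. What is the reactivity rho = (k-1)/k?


rho = (k_eff - 1) / k_eff
rho = (1.0006 - 1) / 1.0006
rho = 5.9964e-04

5.9964e-04


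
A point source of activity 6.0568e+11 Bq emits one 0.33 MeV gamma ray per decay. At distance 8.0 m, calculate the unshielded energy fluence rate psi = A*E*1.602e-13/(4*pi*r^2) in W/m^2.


psi = A * E * 1.602e-13 / (4*pi*r^2)
psi = 6.0568e+11 * 0.33 * 1.602e-13 / (4*pi*8.0^2)
psi = 3.9813e-05 W/m^2

3.9813e-05


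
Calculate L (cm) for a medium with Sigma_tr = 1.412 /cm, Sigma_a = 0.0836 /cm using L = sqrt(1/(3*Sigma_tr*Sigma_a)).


D = 1 / (3 * Sigma_tr) = 1 / (3 * 1.412) = 0.2360718 cm
L = sqrt(D / Sigma_a)
L = sqrt(0.2360718 / 0.0836)
L = 1.6804 cm

1.6804


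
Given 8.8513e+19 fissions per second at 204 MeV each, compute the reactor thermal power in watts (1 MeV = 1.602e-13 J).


P = fission_rate * E_MeV * 1.602e-13
P = 8.8513e+19 * 204 * 1.602e-13
P = 2.8927e+09 W

2.8927e+09


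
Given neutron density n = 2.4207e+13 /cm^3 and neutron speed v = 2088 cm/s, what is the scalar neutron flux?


phi = n * v
phi = 2.4207e+13 * 2088
phi = 5.0544e+16 /cm^2/s

5.0544e+16


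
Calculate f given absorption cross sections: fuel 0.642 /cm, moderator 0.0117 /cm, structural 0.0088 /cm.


f = Sigma_a_fuel / (Sigma_a_fuel + Sigma_a_mod + Sigma_a_other)
f = 0.642 / (0.642 + 0.0117 + 0.0088)
f = 0.96906

0.96906


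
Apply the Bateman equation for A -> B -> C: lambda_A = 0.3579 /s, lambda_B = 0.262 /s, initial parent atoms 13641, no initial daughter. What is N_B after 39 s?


N_B(t) = lambda_A * N_A0 / (lambda_B - lambda_A) * [exp(-lambda_A*t) - exp(-lambda_B*t)]
exp(-0.3579*39) = 8.671100e-07; exp(-0.262*39) = 3.650724e-05
N_B = 0.3579 * 13641 / (0.262 - 0.3579) * (8.671100e-07 - 3.650724e-05)
N_B = 1.8144

1.8144


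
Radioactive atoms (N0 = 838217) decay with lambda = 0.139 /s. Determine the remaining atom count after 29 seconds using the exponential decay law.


N = N0 * exp(-lambda * t)
N = 838217 * exp(-0.139 * 29)
N = 14884

14884


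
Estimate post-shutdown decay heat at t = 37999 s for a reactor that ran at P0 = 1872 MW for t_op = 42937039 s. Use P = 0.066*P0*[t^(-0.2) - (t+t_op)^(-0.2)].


P/P0 = 0.066 * [t^(-0.2) - (t + t_op)^(-0.2)]
P/P0 = 0.066 * [37999^(-0.2) - (37999 + 42937039)^(-0.2)]
P/P0 = 0.066 * [0.1213516 - 0.02974108] = 0.006046294
P = 1872 * 0.006046294 = 11.319 MW

11.319


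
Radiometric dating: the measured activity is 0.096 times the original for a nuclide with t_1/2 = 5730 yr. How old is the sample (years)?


lambda = ln(2) / t_half = ln(2) / 5730 = 1.209681e-04 /yr
t = -ln(A/A0) / lambda
t = -ln(0.096) / 1.209681e-04
t = 19372 yr

19372


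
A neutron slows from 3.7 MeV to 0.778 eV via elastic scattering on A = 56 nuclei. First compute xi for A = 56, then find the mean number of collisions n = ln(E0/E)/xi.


xi = 1 + (A-1)^2/(2A)*ln((A-1)/(A+1)) = 0.03529286 (for A = 56)
n = ln(E0/E) / xi
n = ln(3.7e6 / 0.778) / 0.03529286
n = ln(4.755784e+06) / 0.03529286 = 435.64

435.64


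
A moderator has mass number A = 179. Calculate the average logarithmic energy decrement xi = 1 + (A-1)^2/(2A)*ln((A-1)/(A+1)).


xi = 1 + (A-1)^2/(2A) * ln((A-1)/(A+1))
xi = 1 + (179-1)^2/(2*179) * ln((179-1)/(179 +1))
xi = 0.011132

0.011132


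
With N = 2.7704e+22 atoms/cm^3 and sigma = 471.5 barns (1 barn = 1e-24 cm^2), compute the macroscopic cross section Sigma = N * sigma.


Sigma = N * sigma_barns * 1e-24
Sigma = 2.7704e+22 * 471.5 * 1e-24
Sigma = 13.062 /cm

13.062


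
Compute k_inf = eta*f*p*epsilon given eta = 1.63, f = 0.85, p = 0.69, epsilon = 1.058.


k_inf = eta * f * p * epsilon
k_inf = 1.63 * 0.85 * 0.69 * 1.058
k_inf = 1.0114

1.0114


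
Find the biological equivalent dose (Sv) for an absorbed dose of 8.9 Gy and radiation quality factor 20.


H = D * Q
H = 8.9 * 20
H = 178.00 Sv

178.00


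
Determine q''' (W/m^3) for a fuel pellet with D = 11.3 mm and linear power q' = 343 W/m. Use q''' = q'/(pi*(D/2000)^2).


r = D / 2 / 1000 = 11.3 / 2 / 1000 = 0.00565 m
q''' = q' / (pi * r^2)
q''' = 343 / (pi * 0.00565^2)
q''' = 3.4202e+06 W/m^3

3.4202e+06


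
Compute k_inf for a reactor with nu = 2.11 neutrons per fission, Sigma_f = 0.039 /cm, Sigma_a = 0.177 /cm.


k_inf = nu * Sigma_f / Sigma_a
k_inf = 2.11 * 0.039 / 0.177
k_inf = 0.46492

0.46492


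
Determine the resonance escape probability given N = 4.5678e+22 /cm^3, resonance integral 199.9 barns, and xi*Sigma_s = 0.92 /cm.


p = exp(-N * I * 1e-24 / (xi*Sigma_s))
p = exp(-4.5678e+22 * 199.9 * 1e-24 / 0.92)
p = 4.8934e-05

4.8934e-05


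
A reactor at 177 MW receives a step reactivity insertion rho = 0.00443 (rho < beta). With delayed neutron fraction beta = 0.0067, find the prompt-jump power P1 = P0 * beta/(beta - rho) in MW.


P1/P0 = beta / (beta - rho)
P1/P0 = 0.0067 / (0.0067 - 0.00443) = 2.951542
P1 = 177 * 2.951542 = 522.42 MW

522.42


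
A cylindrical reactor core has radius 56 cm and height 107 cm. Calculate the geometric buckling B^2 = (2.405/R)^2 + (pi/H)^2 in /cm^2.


B^2 = (2.405/R)^2 + (pi/H)^2
B^2 = (2.405/56)^2 + (pi/107)^2
B^2 = 0.0027064 /cm^2

0.0027064


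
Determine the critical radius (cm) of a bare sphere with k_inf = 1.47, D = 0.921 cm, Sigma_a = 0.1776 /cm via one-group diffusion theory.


L^2 = D / Sigma_a = 0.921 / 0.1776 = 5.185811 cm^2
B_m^2 = (k_inf - 1) / L^2 = (1.47 - 1) / 5.185811 = 0.09063192 /cm^2
For a bare sphere: B_g = pi/R, so R_c = pi / sqrt(B_m^2)
R_c = pi / sqrt(0.09063192) = 10.435 cm

10.435


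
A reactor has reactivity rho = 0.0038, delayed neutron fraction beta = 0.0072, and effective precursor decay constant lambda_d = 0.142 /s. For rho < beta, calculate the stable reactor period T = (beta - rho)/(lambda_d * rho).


T = (beta - rho) / (lambda_d * rho)
T = (0.0072 - 0.0038) / (0.142 * 0.0038)
T = 6.3010 s

6.3010


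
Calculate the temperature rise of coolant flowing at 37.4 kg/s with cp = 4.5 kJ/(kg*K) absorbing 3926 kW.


dT = Q / (m_dot * cp)
dT = 3926 / (37.4 * 4.5)
dT = 23.327 C

23.327


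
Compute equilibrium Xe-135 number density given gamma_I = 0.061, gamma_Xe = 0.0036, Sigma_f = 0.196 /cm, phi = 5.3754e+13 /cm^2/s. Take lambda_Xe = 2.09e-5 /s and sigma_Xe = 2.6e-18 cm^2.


Xe_eq = (gamma_I + gamma_Xe) * Sigma_f * phi / (lambda_Xe + sigma_Xe * phi)
Numerator = (0.061 + 0.0036) * 0.196 * 5.3754e+13 = 6.806116e+11
Denominator = 2.09e-5 + 2.6e-18 * 5.3754e+13 = 1.606604e-04
Xe_eq = 6.806116e+11 / 1.606604e-04 = 4.2363e+15 /cm^3

4.2363e+15


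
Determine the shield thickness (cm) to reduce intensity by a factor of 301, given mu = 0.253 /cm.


x = ln(factor) / mu
x = ln(301) / 0.253
x = 22.558 cm

22.558


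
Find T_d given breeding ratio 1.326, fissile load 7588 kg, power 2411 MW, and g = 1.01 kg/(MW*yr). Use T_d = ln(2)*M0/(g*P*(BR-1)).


Breeding gain G = BR - 1 = 1.326 - 1 = 0.326
Fissile production rate = g * P * G = 1.01 * 2411 * 0.326 = 793.84586 kg/yr
T_d = ln(2) * M0 / (g * P * G)
T_d = ln(2) * 7588 / 793.84586 = 6.6255 yr

6.6255


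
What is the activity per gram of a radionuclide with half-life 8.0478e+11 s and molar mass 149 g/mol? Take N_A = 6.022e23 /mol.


lambda = ln(2) / t_half = ln(2) / 8.0478e+11 = 8.612878e-13 /s
SA = lambda * N_A / M
SA = 8.612878e-13 * 6.022e23 / 149
SA = 3.4810e+09 Bq/g

3.4810e+09


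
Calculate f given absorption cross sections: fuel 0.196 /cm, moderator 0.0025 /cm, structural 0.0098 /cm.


f = Sigma_a_fuel / (Sigma_a_fuel + Sigma_a_mod + Sigma_a_other)
f = 0.196 / (0.196 + 0.0025 + 0.0098)
f = 0.94095

0.94095


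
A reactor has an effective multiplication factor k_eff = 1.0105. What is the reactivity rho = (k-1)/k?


rho = (k_eff - 1) / k_eff
rho = (1.0105 - 1) / 1.0105
rho = 0.010391

0.010391


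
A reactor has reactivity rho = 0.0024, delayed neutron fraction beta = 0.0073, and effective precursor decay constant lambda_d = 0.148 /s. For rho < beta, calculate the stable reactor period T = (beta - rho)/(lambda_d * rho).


T = (beta - rho) / (lambda_d * rho)
T = (0.0073 - 0.0024) / (0.148 * 0.0024)
T = 13.795 s

13.795


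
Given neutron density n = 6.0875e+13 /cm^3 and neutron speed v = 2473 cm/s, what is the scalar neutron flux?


phi = n * v
phi = 6.0875e+13 * 2473
phi = 1.5054e+17 /cm^2/s

1.5054e+17


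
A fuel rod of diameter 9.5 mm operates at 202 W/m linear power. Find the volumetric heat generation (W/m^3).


r = D / 2 / 1000 = 9.5 / 2 / 1000 = 0.00475 m
q''' = q' / (pi * r^2)
q''' = 202 / (pi * 0.00475^2)
q''' = 2.8498e+06 W/m^3

2.8498e+06


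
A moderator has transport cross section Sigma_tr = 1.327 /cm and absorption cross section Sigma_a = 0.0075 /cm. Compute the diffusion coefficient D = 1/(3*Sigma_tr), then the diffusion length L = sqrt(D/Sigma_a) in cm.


D = 1 / (3 * Sigma_tr) = 1 / (3 * 1.327) = 0.2511932 cm
L = sqrt(D / Sigma_a)
L = sqrt(0.2511932 / 0.0075)
L = 5.7873 cm

5.7873


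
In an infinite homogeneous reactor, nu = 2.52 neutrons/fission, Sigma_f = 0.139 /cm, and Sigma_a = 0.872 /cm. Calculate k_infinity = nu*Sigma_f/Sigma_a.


k_inf = nu * Sigma_f / Sigma_a
k_inf = 2.52 * 0.139 / 0.872
k_inf = 0.40170

0.40170


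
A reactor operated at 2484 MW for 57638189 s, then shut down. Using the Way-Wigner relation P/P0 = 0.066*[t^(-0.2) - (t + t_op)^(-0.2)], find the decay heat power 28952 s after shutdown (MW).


P/P0 = 0.066 * [t^(-0.2) - (t + t_op)^(-0.2)]
P/P0 = 0.066 * [28952^(-0.2) - (28952 + 57638189)^(-0.2)]
P/P0 = 0.066 * [0.1281340 - 0.02804234] = 0.006606050
P = 2484 * 0.006606050 = 16.409 MW

16.409


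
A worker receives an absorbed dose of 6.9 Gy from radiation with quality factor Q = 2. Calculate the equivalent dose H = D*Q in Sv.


H = D * Q
H = 6.9 * 2
H = 13.800 Sv

13.800


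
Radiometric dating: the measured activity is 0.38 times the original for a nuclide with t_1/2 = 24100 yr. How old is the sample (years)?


lambda = ln(2) / t_half = ln(2) / 24100 = 2.876129e-05 /yr
t = -ln(A/A0) / lambda
t = -ln(0.38) / 2.876129e-05
t = 33642 yr

33642


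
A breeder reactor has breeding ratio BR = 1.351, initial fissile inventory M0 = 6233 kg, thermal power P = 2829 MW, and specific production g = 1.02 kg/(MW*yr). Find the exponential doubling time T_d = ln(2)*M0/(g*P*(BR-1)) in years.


Breeding gain G = BR - 1 = 1.351 - 1 = 0.351
Fissile production rate = g * P * G = 1.02 * 2829 * 0.351 = 1012.83858 kg/yr
T_d = ln(2) * M0 / (g * P * G)
T_d = ln(2) * 6233 / 1012.83858 = 4.2656 yr

4.2656


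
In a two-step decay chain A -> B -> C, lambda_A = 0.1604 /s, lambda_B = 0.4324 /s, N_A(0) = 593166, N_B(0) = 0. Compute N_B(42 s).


N_B(t) = lambda_A * N_A0 / (lambda_B - lambda_A) * [exp(-lambda_A*t) - exp(-lambda_B*t)]
exp(-0.1604*42) = 0.001186438; exp(-0.4324*42) = 1.296775e-08
N_B = 0.1604 * 593166 / (0.4324 - 0.1604) * (0.001186438 - 1.296775e-08)
N_B = 415.00

415.00


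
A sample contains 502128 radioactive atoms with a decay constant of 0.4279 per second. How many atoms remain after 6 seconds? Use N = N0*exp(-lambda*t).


N = N0 * exp(-lambda * t)
N = 502128 * exp(-0.4279 * 6)
N = 38531

38531


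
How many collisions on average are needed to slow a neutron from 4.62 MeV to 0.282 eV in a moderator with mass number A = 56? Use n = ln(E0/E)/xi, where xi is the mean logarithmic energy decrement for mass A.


xi = 1 + (A-1)^2/(2A)*ln((A-1)/(A+1)) = 0.03529286 (for A = 56)
n = ln(E0/E) / xi
n = ln(4.62e6 / 0.282) / 0.03529286
n = ln(1.638298e+07) / 0.03529286 = 470.68

470.68


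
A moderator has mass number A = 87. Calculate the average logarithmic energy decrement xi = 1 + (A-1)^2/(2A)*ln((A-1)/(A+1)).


xi = 1 + (A-1)^2/(2A) * ln((A-1)/(A+1))
xi = 1 + (87-1)^2/(2*87) * ln((87-1)/(87 +1))
xi = 0.022813

0.022813


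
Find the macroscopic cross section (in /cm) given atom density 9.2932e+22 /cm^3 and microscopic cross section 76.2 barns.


Sigma = N * sigma_barns * 1e-24
Sigma = 9.2932e+22 * 76.2 * 1e-24
Sigma = 7.0814 /cm

7.0814


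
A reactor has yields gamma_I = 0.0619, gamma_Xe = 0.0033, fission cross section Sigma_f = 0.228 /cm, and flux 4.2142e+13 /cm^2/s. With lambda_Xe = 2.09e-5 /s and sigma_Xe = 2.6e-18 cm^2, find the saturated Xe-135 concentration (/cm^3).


Xe_eq = (gamma_I + gamma_Xe) * Sigma_f * phi / (lambda_Xe + sigma_Xe * phi)
Numerator = (0.0619 + 0.0033) * 0.228 * 4.2142e+13 = 6.264661e+11
Denominator = 2.09e-5 + 2.6e-18 * 4.2142e+13 = 1.304692e-04
Xe_eq = 6.264661e+11 / 1.304692e-04 = 4.8016e+15 /cm^3

4.8016e+15


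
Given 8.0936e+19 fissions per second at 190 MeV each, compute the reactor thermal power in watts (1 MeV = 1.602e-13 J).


P = fission_rate * E_MeV * 1.602e-13
P = 8.0936e+19 * 190 * 1.602e-13
P = 2.4635e+09 W

2.4635e+09


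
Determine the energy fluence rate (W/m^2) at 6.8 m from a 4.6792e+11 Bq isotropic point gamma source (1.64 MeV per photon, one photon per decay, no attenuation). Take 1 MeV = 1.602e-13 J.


psi = A * E * 1.602e-13 / (4*pi*r^2)
psi = 4.6792e+11 * 1.64 * 1.602e-13 / (4*pi*6.8^2)
psi = 2.1157e-04 W/m^2

2.1157e-04


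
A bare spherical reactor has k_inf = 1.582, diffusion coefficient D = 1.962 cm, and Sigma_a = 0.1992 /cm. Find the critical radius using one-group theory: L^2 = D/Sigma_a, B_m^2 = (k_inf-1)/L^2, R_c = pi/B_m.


L^2 = D / Sigma_a = 1.962 / 0.1992 = 9.849398 cm^2
B_m^2 = (k_inf - 1) / L^2 = (1.582 - 1) / 9.849398 = 0.05908991 /cm^2
For a bare sphere: B_g = pi/R, so R_c = pi / sqrt(B_m^2)
R_c = pi / sqrt(0.05908991) = 12.924 cm

12.924


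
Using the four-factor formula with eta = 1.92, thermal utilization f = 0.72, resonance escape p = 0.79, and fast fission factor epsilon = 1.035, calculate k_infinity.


k_inf = eta * f * p * epsilon
k_inf = 1.92 * 0.72 * 0.79 * 1.035
k_inf = 1.1303

1.1303


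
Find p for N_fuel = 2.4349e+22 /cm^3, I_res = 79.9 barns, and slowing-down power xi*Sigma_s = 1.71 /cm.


p = exp(-N * I * 1e-24 / (xi*Sigma_s))
p = exp(-2.4349e+22 * 79.9 * 1e-24 / 1.71)
p = 0.32055

0.32055


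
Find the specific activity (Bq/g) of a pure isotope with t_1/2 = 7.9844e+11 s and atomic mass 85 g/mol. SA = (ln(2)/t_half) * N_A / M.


lambda = ln(2) / t_half = ln(2) / 7.9844e+11 = 8.681268e-13 /s
SA = lambda * N_A / M
SA = 8.681268e-13 * 6.022e23 / 85
SA = 6.1504e+09 Bq/g

6.1504e+09


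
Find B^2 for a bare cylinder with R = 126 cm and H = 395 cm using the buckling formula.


B^2 = (2.405/R)^2 + (pi/H)^2
B^2 = (2.405/126)^2 + (pi/395)^2
B^2 = 4.2758e-04 /cm^2

4.2758e-04


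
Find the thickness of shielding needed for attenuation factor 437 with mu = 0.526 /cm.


x = ln(factor) / mu
x = ln(437) / 0.526
x = 11.559 cm

11.559


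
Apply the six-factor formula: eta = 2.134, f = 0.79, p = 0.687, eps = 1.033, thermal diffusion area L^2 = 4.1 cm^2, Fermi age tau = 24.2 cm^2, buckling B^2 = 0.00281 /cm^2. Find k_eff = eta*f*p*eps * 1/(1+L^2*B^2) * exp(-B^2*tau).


k_inf = eta*f*p*eps = 2.134*0.79*0.687*1.033 = 1.196406
P_TNL = 1/(1 + L^2*B^2) = 1/(1 + 4.1*0.00281) = 0.9886102
P_FNL = exp(-B^2*tau) = exp(-0.00281*24.2) = 0.9342586
k_eff = k_inf * P_TNL * P_FNL = 1.196406 * 0.9886102 * 0.9342586
k_eff = 1.1050

1.1050


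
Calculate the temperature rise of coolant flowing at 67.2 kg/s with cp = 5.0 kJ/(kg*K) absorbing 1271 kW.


dT = Q / (m_dot * cp)
dT = 1271 / (67.2 * 5.0)
dT = 3.7827 C

3.7827


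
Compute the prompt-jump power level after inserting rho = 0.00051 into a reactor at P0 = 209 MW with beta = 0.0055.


P1/P0 = beta / (beta - rho)
P1/P0 = 0.0055 / (0.0055 - 0.00051) = 1.102204
P1 = 209 * 1.102204 = 230.36 MW

230.36
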